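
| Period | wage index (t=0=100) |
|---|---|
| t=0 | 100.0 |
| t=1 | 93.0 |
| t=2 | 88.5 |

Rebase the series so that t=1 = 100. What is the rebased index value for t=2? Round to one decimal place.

95.2

Rebased(t=2) = 88.5 / 93.0 × 100 = 95.1613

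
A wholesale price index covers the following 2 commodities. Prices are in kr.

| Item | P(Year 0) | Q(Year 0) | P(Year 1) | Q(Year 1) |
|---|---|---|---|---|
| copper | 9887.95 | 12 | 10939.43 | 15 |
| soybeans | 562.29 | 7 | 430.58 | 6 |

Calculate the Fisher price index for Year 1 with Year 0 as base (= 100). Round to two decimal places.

Laspeyres component (base-period weights):
ΣP(Year 1)Q(Year 0) = 10939.43×12 + 430.58×7 = 131273.16 + 3014.06 = 134287.22
ΣP(Year 0)Q(Year 0) = 9887.95×12 + 562.29×7 = 118655.4 + 3936.03 = 122591.43
L = 134287.22 / 122591.43 × 100 = 109.5405
Paasche component (current-period weights):
ΣP(Year 1)Q(Year 1) = 10939.43×15 + 430.58×6 = 164091.45 + 2583.48 = 166674.93
ΣP(Year 0)Q(Year 1) = 9887.95×15 + 562.29×6 = 148319.25 + 3373.74 = 151692.99
P = 166674.93 / 151692.99 × 100 = 109.8765
Fisher = √(L × P) = √(109.5405 × 109.8765) = 109.7083

109.71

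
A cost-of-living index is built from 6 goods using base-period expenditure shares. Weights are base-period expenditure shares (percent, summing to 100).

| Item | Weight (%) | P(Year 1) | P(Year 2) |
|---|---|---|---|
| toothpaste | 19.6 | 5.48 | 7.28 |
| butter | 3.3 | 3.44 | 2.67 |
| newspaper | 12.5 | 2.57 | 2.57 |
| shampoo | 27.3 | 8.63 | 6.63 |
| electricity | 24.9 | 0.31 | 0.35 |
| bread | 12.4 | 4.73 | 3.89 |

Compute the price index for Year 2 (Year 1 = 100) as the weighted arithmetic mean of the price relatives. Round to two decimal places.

toothpaste: 19.6 × (7.28/5.48) = 19.6 × 1.328467 = 26.0380
butter: 3.3 × (2.67/3.44) = 3.3 × 0.776163 = 2.5613
newspaper: 12.5 × (2.57/2.57) = 12.5 × 1.000000 = 12.5000
shampoo: 27.3 × (6.63/8.63) = 27.3 × 0.768250 = 20.9732
electricity: 24.9 × (0.35/0.31) = 24.9 × 1.129032 = 28.1129
bread: 12.4 × (3.89/4.73) = 12.4 × 0.822410 = 10.1979
Index = Σ wᵢ·(p₁ᵢ/p₀ᵢ) = 26.0380 + 2.5613 + 12.5000 + 20.9732 + 28.1129 + 10.1979 = 100.3833

100.38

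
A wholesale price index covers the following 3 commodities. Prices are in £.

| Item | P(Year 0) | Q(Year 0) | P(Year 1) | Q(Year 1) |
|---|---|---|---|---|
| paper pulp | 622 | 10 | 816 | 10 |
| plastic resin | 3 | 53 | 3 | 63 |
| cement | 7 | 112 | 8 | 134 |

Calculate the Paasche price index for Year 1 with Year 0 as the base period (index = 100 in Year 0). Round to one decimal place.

128.2

Paasche price index uses current-period quantities as weights.
ΣP(Year 1)·Q(Year 1) = 816×10 + 3×63 + 8×134 = 8160 + 189 + 1072 = 9421
ΣP(Year 0)·Q(Year 1) = 622×10 + 3×63 + 7×134 = 6220 + 189 + 938 = 7347
Index = 9421 / 7347 × 100 = 128.2292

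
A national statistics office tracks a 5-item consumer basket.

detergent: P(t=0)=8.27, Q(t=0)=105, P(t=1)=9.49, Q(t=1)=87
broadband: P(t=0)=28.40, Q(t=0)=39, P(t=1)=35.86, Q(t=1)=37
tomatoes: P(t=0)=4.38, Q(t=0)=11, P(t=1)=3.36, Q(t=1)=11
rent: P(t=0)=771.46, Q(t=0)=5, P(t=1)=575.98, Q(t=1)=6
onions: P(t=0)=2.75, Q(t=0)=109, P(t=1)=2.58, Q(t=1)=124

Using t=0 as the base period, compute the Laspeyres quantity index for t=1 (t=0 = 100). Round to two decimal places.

Laspeyres quantity index uses base-period prices as weights.
ΣP(t=0)·Q(t=1) = 8.27×87 + 28.40×37 + 4.38×11 + 771.46×6 + 2.75×124 = 719.49 + 1050.8 + 48.18 + 4628.76 + 341 = 6788.23
ΣP(t=0)·Q(t=0) = 8.27×105 + 28.40×39 + 4.38×11 + 771.46×5 + 2.75×109 = 868.35 + 1107.6 + 48.18 + 3857.3 + 299.75 = 6181.18
Index = 6788.23 / 6181.18 × 100 = 109.8209

109.82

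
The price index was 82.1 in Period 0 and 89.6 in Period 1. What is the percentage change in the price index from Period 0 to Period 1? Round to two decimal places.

Change = (89.6 − 82.1) / 82.1 × 100
       = 7.5 / 82.1 × 100 = 9.1352%

9.14%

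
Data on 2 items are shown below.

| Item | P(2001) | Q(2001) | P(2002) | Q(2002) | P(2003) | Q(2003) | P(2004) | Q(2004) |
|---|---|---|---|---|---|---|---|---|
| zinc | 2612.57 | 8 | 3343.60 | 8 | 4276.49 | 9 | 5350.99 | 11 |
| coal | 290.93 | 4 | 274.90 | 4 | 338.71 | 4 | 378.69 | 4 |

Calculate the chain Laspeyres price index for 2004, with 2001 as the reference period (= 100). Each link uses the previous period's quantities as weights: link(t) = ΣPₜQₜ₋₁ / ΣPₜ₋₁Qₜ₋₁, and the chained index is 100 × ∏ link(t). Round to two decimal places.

Link 2001→2002:
ΣP(2002)Q(2001) = 3343.60×8 + 274.90×4 = 26748.8 + 1099.6 = 27848.4
ΣP(2001)Q(2001) = 2612.57×8 + 290.93×4 = 20900.56 + 1163.72 = 22064.28
link = 27848.4/22064.28 = 1.262149
Link 2002→2003:
ΣP(2003)Q(2002) = 4276.49×8 + 338.71×4 = 34211.92 + 1354.84 = 35566.76
ΣP(2002)Q(2002) = 3343.60×8 + 274.90×4 = 26748.8 + 1099.6 = 27848.4
link = 35566.76/27848.4 = 1.277156
Link 2003→2004:
ΣP(2004)Q(2003) = 5350.99×9 + 378.69×4 = 48158.91 + 1514.76 = 49673.67
ΣP(2003)Q(2003) = 4276.49×9 + 338.71×4 = 38488.41 + 1354.84 = 39843.25
link = 49673.67/39843.25 = 1.246727
Chained index = 100 × 1.262149 × 1.277156 × 1.246727 = 200.9676

200.97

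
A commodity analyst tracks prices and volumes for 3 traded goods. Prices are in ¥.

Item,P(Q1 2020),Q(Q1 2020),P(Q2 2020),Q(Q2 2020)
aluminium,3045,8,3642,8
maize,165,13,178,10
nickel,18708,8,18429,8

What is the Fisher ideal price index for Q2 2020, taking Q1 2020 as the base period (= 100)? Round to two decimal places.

Laspeyres component (base-period weights):
ΣP(Q2 2020)Q(Q1 2020) = 3642×8 + 178×13 + 18429×8 = 29136 + 2314 + 147432 = 178882
ΣP(Q1 2020)Q(Q1 2020) = 3045×8 + 165×13 + 18708×8 = 24360 + 2145 + 149664 = 176169
L = 178882 / 176169 × 100 = 101.5400
Paasche component (current-period weights):
ΣP(Q2 2020)Q(Q2 2020) = 3642×8 + 178×10 + 18429×8 = 29136 + 1780 + 147432 = 178348
ΣP(Q1 2020)Q(Q2 2020) = 3045×8 + 165×10 + 18708×8 = 24360 + 1650 + 149664 = 175674
P = 178348 / 175674 × 100 = 101.5221
Fisher = √(L × P) = √(101.5400 × 101.5221) = 101.5311

101.53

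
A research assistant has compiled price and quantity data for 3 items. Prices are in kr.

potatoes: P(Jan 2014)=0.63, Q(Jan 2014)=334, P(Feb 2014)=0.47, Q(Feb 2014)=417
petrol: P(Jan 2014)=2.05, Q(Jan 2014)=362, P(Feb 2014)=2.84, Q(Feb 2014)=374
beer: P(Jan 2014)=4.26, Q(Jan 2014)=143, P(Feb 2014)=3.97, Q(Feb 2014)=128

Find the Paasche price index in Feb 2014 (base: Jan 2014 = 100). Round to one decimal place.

112.2

Paasche price index uses current-period quantities as weights.
ΣP(Feb 2014)·Q(Feb 2014) = 0.47×417 + 2.84×374 + 3.97×128 = 195.99 + 1062.16 + 508.16 = 1766.31
ΣP(Jan 2014)·Q(Feb 2014) = 0.63×417 + 2.05×374 + 4.26×128 = 262.71 + 766.7 + 545.28 = 1574.69
Index = 1766.31 / 1574.69 × 100 = 112.1687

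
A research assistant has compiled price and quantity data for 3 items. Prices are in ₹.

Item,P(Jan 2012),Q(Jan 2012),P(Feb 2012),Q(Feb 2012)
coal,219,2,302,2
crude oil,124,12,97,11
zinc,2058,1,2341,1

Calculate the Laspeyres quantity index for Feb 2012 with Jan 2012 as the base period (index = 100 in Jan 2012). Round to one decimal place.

Laspeyres quantity index uses base-period prices as weights.
ΣP(Jan 2012)·Q(Feb 2012) = 219×2 + 124×11 + 2058×1 = 438 + 1364 + 2058 = 3860
ΣP(Jan 2012)·Q(Jan 2012) = 219×2 + 124×12 + 2058×1 = 438 + 1488 + 2058 = 3984
Index = 3860 / 3984 × 100 = 96.8876

96.9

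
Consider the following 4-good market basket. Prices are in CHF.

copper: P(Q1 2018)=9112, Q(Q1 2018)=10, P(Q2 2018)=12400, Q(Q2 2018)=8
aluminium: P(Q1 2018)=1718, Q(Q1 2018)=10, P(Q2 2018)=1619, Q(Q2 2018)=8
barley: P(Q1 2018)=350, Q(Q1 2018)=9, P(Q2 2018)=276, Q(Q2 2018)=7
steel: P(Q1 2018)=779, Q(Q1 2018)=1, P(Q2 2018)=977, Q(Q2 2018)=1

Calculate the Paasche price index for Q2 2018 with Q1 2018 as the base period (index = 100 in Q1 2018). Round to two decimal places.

Paasche price index uses current-period quantities as weights.
ΣP(Q2 2018)·Q(Q2 2018) = 12400×8 + 1619×8 + 276×7 + 977×1 = 99200 + 12952 + 1932 + 977 = 115061
ΣP(Q1 2018)·Q(Q2 2018) = 9112×8 + 1718×8 + 350×7 + 779×1 = 72896 + 13744 + 2450 + 779 = 89869
Index = 115061 / 89869 × 100 = 128.0319

128.03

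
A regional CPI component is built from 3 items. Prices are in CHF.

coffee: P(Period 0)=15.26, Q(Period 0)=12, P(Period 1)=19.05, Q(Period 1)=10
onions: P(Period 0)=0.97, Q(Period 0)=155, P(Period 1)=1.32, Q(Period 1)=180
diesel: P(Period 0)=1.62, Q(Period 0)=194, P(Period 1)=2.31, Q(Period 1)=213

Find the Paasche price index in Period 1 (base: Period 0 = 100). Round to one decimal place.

Paasche price index uses current-period quantities as weights.
ΣP(Period 1)·Q(Period 1) = 19.05×10 + 1.32×180 + 2.31×213 = 190.5 + 237.6 + 492.03 = 920.13
ΣP(Period 0)·Q(Period 1) = 15.26×10 + 0.97×180 + 1.62×213 = 152.6 + 174.6 + 345.06 = 672.26
Index = 920.13 / 672.26 × 100 = 136.8712

136.9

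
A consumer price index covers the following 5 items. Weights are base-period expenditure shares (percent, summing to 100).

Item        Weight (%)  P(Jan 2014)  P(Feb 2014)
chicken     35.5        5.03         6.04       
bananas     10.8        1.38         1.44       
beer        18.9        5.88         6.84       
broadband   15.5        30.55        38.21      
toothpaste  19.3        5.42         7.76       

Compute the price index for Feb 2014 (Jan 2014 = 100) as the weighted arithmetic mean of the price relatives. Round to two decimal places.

122.90

chicken: 35.5 × (6.04/5.03) = 35.5 × 1.200795 = 42.6282
bananas: 10.8 × (1.44/1.38) = 10.8 × 1.043478 = 11.2696
beer: 18.9 × (6.84/5.88) = 18.9 × 1.163265 = 21.9857
broadband: 15.5 × (38.21/30.55) = 15.5 × 1.250736 = 19.3864
toothpaste: 19.3 × (7.76/5.42) = 19.3 × 1.431734 = 27.6325
Index = Σ wᵢ·(p₁ᵢ/p₀ᵢ) = 42.6282 + 11.2696 + 21.9857 + 19.3864 + 27.6325 = 122.9024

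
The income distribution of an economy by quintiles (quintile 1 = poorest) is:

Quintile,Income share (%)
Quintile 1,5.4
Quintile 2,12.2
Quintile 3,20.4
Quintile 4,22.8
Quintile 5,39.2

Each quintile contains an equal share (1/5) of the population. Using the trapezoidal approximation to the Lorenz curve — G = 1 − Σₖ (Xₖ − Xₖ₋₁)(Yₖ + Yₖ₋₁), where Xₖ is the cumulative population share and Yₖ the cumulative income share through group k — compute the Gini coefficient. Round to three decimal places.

Cumulative income shares Yₖ: 0.0540, 0.1760, 0.3800, 0.6080, 1.0000
Σ (Xₖ−Xₖ₋₁)(Yₖ+Yₖ₋₁) = (1/5)(0.0540+0.0000) + (1/5)(0.1760+0.0540) + (1/5)(0.3800+0.1760) + (1/5)(0.6080+0.3800) + (1/5)(1.0000+0.6080)
  = 0.0108 + 0.0460 + 0.1112 + 0.1976 + 0.3216 = 0.6872
G = 1 − 0.6872 = 0.3128

0.313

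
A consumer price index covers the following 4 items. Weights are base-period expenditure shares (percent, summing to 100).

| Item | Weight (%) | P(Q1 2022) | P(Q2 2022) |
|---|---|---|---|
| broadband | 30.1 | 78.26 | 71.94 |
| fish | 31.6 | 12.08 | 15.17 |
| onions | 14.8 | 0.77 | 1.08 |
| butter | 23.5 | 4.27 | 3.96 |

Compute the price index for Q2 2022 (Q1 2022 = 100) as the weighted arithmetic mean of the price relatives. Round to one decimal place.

109.9

broadband: 30.1 × (71.94/78.26) = 30.1 × 0.919244 = 27.6692
fish: 31.6 × (15.17/12.08) = 31.6 × 1.255795 = 39.6831
onions: 14.8 × (1.08/0.77) = 14.8 × 1.402597 = 20.7584
butter: 23.5 × (3.96/4.27) = 23.5 × 0.927400 = 21.7939
Index = Σ wᵢ·(p₁ᵢ/p₀ᵢ) = 27.6692 + 39.6831 + 20.7584 + 21.7939 = 109.9047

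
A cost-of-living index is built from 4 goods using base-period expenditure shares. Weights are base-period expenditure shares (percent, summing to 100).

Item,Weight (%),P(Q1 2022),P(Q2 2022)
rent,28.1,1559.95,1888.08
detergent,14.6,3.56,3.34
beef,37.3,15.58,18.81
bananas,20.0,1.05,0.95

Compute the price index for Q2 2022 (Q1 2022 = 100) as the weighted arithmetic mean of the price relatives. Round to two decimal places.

rent: 28.1 × (1888.08/1559.95) = 28.1 × 1.210346 = 34.0107
detergent: 14.6 × (3.34/3.56) = 14.6 × 0.938202 = 13.6978
beef: 37.3 × (18.81/15.58) = 37.3 × 1.207317 = 45.0329
bananas: 20.0 × (0.95/1.05) = 20.0 × 0.904762 = 18.0952
Index = Σ wᵢ·(p₁ᵢ/p₀ᵢ) = 34.0107 + 13.6978 + 45.0329 + 18.0952 = 110.8367

110.84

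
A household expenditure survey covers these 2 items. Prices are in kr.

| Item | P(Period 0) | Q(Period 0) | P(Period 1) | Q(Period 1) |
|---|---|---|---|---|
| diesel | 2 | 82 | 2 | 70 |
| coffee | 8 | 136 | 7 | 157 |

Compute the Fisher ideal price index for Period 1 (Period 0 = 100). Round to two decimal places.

88.95

Laspeyres component (base-period weights):
ΣP(Period 1)Q(Period 0) = 2×82 + 7×136 = 164 + 952 = 1116
ΣP(Period 0)Q(Period 0) = 2×82 + 8×136 = 164 + 1088 = 1252
L = 1116 / 1252 × 100 = 89.1374
Paasche component (current-period weights):
ΣP(Period 1)Q(Period 1) = 2×70 + 7×157 = 140 + 1099 = 1239
ΣP(Period 0)Q(Period 1) = 2×70 + 8×157 = 140 + 1256 = 1396
P = 1239 / 1396 × 100 = 88.7536
Fisher = √(L × P) = √(89.1374 × 88.7536) = 88.9453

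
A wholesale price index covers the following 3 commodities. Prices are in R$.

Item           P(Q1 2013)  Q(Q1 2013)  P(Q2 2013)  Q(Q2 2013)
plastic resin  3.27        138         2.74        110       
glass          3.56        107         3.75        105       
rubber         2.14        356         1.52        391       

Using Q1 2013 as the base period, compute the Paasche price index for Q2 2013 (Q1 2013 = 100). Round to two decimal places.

82.12

Paasche price index uses current-period quantities as weights.
ΣP(Q2 2013)·Q(Q2 2013) = 2.74×110 + 3.75×105 + 1.52×391 = 301.4 + 393.75 + 594.32 = 1289.47
ΣP(Q1 2013)·Q(Q2 2013) = 3.27×110 + 3.56×105 + 2.14×391 = 359.7 + 373.8 + 836.74 = 1570.24
Index = 1289.47 / 1570.24 × 100 = 82.1193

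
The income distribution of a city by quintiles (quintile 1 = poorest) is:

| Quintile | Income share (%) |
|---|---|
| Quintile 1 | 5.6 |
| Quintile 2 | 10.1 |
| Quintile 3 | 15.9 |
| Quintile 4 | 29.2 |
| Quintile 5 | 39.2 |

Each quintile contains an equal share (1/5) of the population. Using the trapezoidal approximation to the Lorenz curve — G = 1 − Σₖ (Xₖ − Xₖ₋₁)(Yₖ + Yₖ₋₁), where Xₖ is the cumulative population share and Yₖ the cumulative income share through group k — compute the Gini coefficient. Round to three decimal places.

0.345

Cumulative income shares Yₖ: 0.0560, 0.1570, 0.3160, 0.6080, 1.0000
Σ (Xₖ−Xₖ₋₁)(Yₖ+Yₖ₋₁) = (1/5)(0.0560+0.0000) + (1/5)(0.1570+0.0560) + (1/5)(0.3160+0.1570) + (1/5)(0.6080+0.3160) + (1/5)(1.0000+0.6080)
  = 0.0112 + 0.0426 + 0.0946 + 0.1848 + 0.3216 = 0.6548
G = 1 − 0.6548 = 0.3452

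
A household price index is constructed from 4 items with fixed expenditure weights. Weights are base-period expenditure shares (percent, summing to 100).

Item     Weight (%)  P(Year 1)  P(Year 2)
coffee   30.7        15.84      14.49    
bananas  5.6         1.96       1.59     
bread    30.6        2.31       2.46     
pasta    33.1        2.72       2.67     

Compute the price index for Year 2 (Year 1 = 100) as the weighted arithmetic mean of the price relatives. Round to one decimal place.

97.7

coffee: 30.7 × (14.49/15.84) = 30.7 × 0.914773 = 28.0835
bananas: 5.6 × (1.59/1.96) = 5.6 × 0.811224 = 4.5429
bread: 30.6 × (2.46/2.31) = 30.6 × 1.064935 = 32.5870
pasta: 33.1 × (2.67/2.72) = 33.1 × 0.981618 = 32.4915
Index = Σ wᵢ·(p₁ᵢ/p₀ᵢ) = 28.0835 + 4.5429 + 32.5870 + 32.4915 = 97.7049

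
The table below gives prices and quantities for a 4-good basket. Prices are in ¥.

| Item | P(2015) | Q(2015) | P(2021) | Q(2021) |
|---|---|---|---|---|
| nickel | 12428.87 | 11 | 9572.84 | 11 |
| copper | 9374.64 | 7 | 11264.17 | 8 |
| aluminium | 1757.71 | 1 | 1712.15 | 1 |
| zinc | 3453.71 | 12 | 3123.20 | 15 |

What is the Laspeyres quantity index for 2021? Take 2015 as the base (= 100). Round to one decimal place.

Laspeyres quantity index uses base-period prices as weights.
ΣP(2015)·Q(2021) = 12428.87×11 + 9374.64×8 + 1757.71×1 + 3453.71×15 = 136717.57 + 74997.12 + 1757.71 + 51805.65 = 265278.05
ΣP(2015)·Q(2015) = 12428.87×11 + 9374.64×7 + 1757.71×1 + 3453.71×12 = 136717.57 + 65622.48 + 1757.71 + 41444.52 = 245542.28
Index = 265278.05 / 245542.28 × 100 = 108.0376

108.0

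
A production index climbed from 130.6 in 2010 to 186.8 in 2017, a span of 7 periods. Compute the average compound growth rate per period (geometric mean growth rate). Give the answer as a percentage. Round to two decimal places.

Growth factor = (186.8/130.6)^(1/7) = (1.430322)^(1/7) = 1.052458
Growth rate = 1.052458 − 1 = 0.052458 = 5.2458%

5.25%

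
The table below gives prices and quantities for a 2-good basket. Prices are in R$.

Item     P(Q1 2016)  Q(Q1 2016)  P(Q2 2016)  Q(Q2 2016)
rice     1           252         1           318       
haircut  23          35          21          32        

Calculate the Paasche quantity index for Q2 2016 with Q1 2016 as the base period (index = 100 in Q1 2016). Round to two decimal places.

Paasche quantity index uses current-period prices as weights.
ΣP(Q2 2016)·Q(Q2 2016) = 1×318 + 21×32 = 318 + 672 = 990
ΣP(Q2 2016)·Q(Q1 2016) = 1×252 + 21×35 = 252 + 735 = 987
Index = 990 / 987 × 100 = 100.3040

100.30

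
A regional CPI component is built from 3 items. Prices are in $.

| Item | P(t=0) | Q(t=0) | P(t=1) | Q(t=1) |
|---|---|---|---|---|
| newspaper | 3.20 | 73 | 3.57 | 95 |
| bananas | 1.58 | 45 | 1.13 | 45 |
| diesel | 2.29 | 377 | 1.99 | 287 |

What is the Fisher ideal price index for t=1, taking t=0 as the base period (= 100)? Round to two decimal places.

Laspeyres component (base-period weights):
ΣP(t=1)Q(t=0) = 3.57×73 + 1.13×45 + 1.99×377 = 260.61 + 50.85 + 750.23 = 1061.69
ΣP(t=0)Q(t=0) = 3.20×73 + 1.58×45 + 2.29×377 = 233.6 + 71.1 + 863.33 = 1168.03
L = 1061.69 / 1168.03 × 100 = 90.8958
Paasche component (current-period weights):
ΣP(t=1)Q(t=1) = 3.57×95 + 1.13×45 + 1.99×287 = 339.15 + 50.85 + 571.13 = 961.13
ΣP(t=0)Q(t=1) = 3.20×95 + 1.58×45 + 2.29×287 = 304 + 71.1 + 657.23 = 1032.33
P = 961.13 / 1032.33 × 100 = 93.1030
Fisher = √(L × P) = √(90.8958 × 93.1030) = 91.9928

91.99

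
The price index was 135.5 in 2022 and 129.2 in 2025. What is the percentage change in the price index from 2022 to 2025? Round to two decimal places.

-4.65%

Change = (129.2 − 135.5) / 135.5 × 100
       = -6.3 / 135.5 × 100 = -4.6494%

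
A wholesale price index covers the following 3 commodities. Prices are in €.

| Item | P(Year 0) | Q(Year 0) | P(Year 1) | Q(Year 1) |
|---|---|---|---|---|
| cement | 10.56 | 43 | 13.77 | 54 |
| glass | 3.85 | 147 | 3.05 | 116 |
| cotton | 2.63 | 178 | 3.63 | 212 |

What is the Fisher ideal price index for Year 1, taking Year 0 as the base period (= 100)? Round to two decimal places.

115.93

Laspeyres component (base-period weights):
ΣP(Year 1)Q(Year 0) = 13.77×43 + 3.05×147 + 3.63×178 = 592.11 + 448.35 + 646.14 = 1686.6
ΣP(Year 0)Q(Year 0) = 10.56×43 + 3.85×147 + 2.63×178 = 454.08 + 565.95 + 468.14 = 1488.17
L = 1686.6 / 1488.17 × 100 = 113.3338
Paasche component (current-period weights):
ΣP(Year 1)Q(Year 1) = 13.77×54 + 3.05×116 + 3.63×212 = 743.58 + 353.8 + 769.56 = 1866.94
ΣP(Year 0)Q(Year 1) = 10.56×54 + 3.85×116 + 2.63×212 = 570.24 + 446.6 + 557.56 = 1574.4
P = 1866.94 / 1574.4 × 100 = 118.5810
Fisher = √(L × P) = √(113.3338 × 118.5810) = 115.9278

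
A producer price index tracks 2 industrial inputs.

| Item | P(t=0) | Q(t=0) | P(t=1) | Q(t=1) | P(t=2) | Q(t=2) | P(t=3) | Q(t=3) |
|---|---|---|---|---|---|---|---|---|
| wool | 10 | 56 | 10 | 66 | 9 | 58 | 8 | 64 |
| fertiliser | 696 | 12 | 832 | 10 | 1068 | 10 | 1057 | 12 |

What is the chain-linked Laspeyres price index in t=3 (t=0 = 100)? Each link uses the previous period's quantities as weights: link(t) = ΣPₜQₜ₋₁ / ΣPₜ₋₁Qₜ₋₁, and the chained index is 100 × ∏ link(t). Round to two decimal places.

146.31

Link t=0→t=1:
ΣP(t=1)Q(t=0) = 10×56 + 832×12 = 560 + 9984 = 10544
ΣP(t=0)Q(t=0) = 10×56 + 696×12 = 560 + 8352 = 8912
link = 10544/8912 = 1.183124
Link t=1→t=2:
ΣP(t=2)Q(t=1) = 9×66 + 1068×10 = 594 + 10680 = 11274
ΣP(t=1)Q(t=1) = 10×66 + 832×10 = 660 + 8320 = 8980
link = 11274/8980 = 1.255457
Link t=2→t=3:
ΣP(t=3)Q(t=2) = 8×58 + 1057×10 = 464 + 10570 = 11034
ΣP(t=2)Q(t=2) = 9×58 + 1068×10 = 522 + 10680 = 11202
link = 11034/11202 = 0.985003
Chained index = 100 × 1.183124 × 1.255457 × 0.985003 = 146.3084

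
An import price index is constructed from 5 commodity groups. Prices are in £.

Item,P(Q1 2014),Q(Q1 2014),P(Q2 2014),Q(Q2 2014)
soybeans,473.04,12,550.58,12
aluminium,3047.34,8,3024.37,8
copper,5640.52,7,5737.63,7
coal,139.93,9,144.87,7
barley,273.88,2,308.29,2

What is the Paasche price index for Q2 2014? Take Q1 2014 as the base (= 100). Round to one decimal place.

102.2

Paasche price index uses current-period quantities as weights.
ΣP(Q2 2014)·Q(Q2 2014) = 550.58×12 + 3024.37×8 + 5737.63×7 + 144.87×7 + 308.29×2 = 6606.96 + 24194.96 + 40163.41 + 1014.09 + 616.58 = 72596
ΣP(Q1 2014)·Q(Q2 2014) = 473.04×12 + 3047.34×8 + 5640.52×7 + 139.93×7 + 273.88×2 = 5676.48 + 24378.72 + 39483.64 + 979.51 + 547.76 = 71066.11
Index = 72596 / 71066.11 × 100 = 102.1528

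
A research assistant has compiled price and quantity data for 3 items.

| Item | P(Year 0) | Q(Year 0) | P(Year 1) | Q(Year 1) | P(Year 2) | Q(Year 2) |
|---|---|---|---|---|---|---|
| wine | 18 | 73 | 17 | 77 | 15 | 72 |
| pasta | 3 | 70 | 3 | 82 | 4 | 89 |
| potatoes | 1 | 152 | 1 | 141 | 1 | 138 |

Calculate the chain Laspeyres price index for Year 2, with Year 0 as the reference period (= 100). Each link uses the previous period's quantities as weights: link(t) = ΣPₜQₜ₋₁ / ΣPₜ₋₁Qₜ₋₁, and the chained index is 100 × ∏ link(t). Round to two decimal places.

Link Year 0→Year 1:
ΣP(Year 1)Q(Year 0) = 17×73 + 3×70 + 1×152 = 1241 + 210 + 152 = 1603
ΣP(Year 0)Q(Year 0) = 18×73 + 3×70 + 1×152 = 1314 + 210 + 152 = 1676
link = 1603/1676 = 0.956444
Link Year 1→Year 2:
ΣP(Year 2)Q(Year 1) = 15×77 + 4×82 + 1×141 = 1155 + 328 + 141 = 1624
ΣP(Year 1)Q(Year 1) = 17×77 + 3×82 + 1×141 = 1309 + 246 + 141 = 1696
link = 1624/1696 = 0.957547
Chained index = 100 × 0.956444 × 0.957547 = 91.5840

91.58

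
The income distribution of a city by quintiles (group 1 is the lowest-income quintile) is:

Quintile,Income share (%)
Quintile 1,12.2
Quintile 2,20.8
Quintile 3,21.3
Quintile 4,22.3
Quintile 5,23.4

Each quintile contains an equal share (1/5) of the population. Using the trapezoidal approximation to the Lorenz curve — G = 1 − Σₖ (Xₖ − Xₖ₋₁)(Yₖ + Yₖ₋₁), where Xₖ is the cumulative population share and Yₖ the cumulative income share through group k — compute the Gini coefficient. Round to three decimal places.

Cumulative income shares Yₖ: 0.1220, 0.3300, 0.5430, 0.7660, 1.0000
Σ (Xₖ−Xₖ₋₁)(Yₖ+Yₖ₋₁) = (1/5)(0.1220+0.0000) + (1/5)(0.3300+0.1220) + (1/5)(0.5430+0.3300) + (1/5)(0.7660+0.5430) + (1/5)(1.0000+0.7660)
  = 0.0244 + 0.0904 + 0.1746 + 0.2618 + 0.3532 = 0.9044
G = 1 − 0.9044 = 0.0956

0.096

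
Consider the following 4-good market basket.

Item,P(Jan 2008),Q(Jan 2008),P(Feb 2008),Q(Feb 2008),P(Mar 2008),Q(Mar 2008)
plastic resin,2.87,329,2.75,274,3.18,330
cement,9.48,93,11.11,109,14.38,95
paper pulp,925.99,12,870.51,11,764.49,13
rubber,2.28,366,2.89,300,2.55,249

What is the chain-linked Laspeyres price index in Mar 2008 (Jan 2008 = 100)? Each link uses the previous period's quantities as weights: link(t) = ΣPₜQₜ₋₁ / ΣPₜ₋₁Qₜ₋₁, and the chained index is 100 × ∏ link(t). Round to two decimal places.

Link Jan 2008→Feb 2008:
ΣP(Feb 2008)Q(Jan 2008) = 2.75×329 + 11.11×93 + 870.51×12 + 2.89×366 = 904.75 + 1033.23 + 10446.12 + 1057.74 = 13441.84
ΣP(Jan 2008)Q(Jan 2008) = 2.87×329 + 9.48×93 + 925.99×12 + 2.28×366 = 944.23 + 881.64 + 11111.88 + 834.48 = 13772.23
link = 13441.84/13772.23 = 0.976010
Link Feb 2008→Mar 2008:
ΣP(Mar 2008)Q(Feb 2008) = 3.18×274 + 14.38×109 + 764.49×11 + 2.55×300 = 871.32 + 1567.42 + 8409.39 + 765 = 11613.13
ΣP(Feb 2008)Q(Feb 2008) = 2.75×274 + 11.11×109 + 870.51×11 + 2.89×300 = 753.5 + 1210.99 + 9575.61 + 867 = 12407.1
link = 11613.13/12407.1 = 0.936007
Chained index = 100 × 0.976010 × 0.936007 = 91.3552

91.36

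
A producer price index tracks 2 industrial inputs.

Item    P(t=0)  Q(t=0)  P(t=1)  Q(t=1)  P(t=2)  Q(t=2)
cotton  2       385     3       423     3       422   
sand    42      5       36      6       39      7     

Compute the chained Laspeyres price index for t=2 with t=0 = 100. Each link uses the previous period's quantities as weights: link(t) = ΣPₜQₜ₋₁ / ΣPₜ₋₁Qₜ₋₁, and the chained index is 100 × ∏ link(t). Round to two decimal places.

Link t=0→t=1:
ΣP(t=1)Q(t=0) = 3×385 + 36×5 = 1155 + 180 = 1335
ΣP(t=0)Q(t=0) = 2×385 + 42×5 = 770 + 210 = 980
link = 1335/980 = 1.362245
Link t=1→t=2:
ΣP(t=2)Q(t=1) = 3×423 + 39×6 = 1269 + 234 = 1503
ΣP(t=1)Q(t=1) = 3×423 + 36×6 = 1269 + 216 = 1485
link = 1503/1485 = 1.012121
Chained index = 100 × 1.362245 × 1.012121 = 137.8757

137.88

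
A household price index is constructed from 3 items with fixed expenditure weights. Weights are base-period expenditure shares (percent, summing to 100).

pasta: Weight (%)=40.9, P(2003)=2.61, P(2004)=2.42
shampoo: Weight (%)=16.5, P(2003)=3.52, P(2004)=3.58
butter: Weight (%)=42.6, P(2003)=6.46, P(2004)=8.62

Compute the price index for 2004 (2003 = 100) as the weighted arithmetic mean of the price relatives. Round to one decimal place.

111.5

pasta: 40.9 × (2.42/2.61) = 40.9 × 0.927203 = 37.9226
shampoo: 16.5 × (3.58/3.52) = 16.5 × 1.017045 = 16.7812
butter: 42.6 × (8.62/6.46) = 42.6 × 1.334365 = 56.8440
Index = Σ wᵢ·(p₁ᵢ/p₀ᵢ) = 37.9226 + 16.7812 + 56.8440 = 111.5478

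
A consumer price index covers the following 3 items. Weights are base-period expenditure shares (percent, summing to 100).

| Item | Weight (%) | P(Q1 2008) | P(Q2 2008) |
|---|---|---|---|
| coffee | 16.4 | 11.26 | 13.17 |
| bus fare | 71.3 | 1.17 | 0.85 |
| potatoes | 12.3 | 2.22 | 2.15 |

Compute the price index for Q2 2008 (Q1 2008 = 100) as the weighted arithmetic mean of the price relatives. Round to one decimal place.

82.9

coffee: 16.4 × (13.17/11.26) = 16.4 × 1.169627 = 19.1819
bus fare: 71.3 × (0.85/1.17) = 71.3 × 0.726496 = 51.7991
potatoes: 12.3 × (2.15/2.22) = 12.3 × 0.968468 = 11.9122
Index = Σ wᵢ·(p₁ᵢ/p₀ᵢ) = 19.1819 + 51.7991 + 11.9122 = 82.8932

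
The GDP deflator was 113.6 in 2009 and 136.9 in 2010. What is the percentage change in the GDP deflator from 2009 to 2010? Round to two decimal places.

Change = (136.9 − 113.6) / 113.6 × 100
       = 23.3 / 113.6 × 100 = 20.5106%

20.51%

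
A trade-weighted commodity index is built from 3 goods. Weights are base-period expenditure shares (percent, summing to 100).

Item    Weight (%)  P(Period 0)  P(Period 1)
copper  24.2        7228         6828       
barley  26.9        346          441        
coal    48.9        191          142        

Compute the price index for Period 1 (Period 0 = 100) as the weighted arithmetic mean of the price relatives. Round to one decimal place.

93.5

copper: 24.2 × (6828/7228) = 24.2 × 0.944660 = 22.8608
barley: 26.9 × (441/346) = 26.9 × 1.274566 = 34.2858
coal: 48.9 × (142/191) = 48.9 × 0.743455 = 36.3550
Index = Σ wᵢ·(p₁ᵢ/p₀ᵢ) = 22.8608 + 34.2858 + 36.3550 = 93.5016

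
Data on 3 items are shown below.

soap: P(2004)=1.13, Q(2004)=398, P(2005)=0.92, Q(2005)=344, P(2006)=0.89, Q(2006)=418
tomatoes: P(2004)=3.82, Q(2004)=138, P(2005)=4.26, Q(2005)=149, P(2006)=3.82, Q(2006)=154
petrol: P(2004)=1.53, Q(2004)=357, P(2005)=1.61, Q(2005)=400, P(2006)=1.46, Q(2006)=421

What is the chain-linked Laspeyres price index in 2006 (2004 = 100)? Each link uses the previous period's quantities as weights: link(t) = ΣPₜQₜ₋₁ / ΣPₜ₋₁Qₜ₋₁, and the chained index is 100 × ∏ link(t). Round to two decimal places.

91.82

Link 2004→2005:
ΣP(2005)Q(2004) = 0.92×398 + 4.26×138 + 1.61×357 = 366.16 + 587.88 + 574.77 = 1528.81
ΣP(2004)Q(2004) = 1.13×398 + 3.82×138 + 1.53×357 = 449.74 + 527.16 + 546.21 = 1523.11
link = 1528.81/1523.11 = 1.003742
Link 2005→2006:
ΣP(2006)Q(2005) = 0.89×344 + 3.82×149 + 1.46×400 = 306.16 + 569.18 + 584 = 1459.34
ΣP(2005)Q(2005) = 0.92×344 + 4.26×149 + 1.61×400 = 316.48 + 634.74 + 644 = 1595.22
link = 1459.34/1595.22 = 0.914821
Chained index = 100 × 1.003742 × 0.914821 = 91.8244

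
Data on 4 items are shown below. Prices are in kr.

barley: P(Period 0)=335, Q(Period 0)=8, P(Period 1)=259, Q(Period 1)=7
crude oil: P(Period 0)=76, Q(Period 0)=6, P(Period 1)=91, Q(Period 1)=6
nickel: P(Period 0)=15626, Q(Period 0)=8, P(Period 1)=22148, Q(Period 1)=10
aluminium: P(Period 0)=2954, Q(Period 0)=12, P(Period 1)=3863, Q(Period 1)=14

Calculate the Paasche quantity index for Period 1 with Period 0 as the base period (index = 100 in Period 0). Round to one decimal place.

122.9

Paasche quantity index uses current-period prices as weights.
ΣP(Period 1)·Q(Period 1) = 259×7 + 91×6 + 22148×10 + 3863×14 = 1813 + 546 + 221480 + 54082 = 277921
ΣP(Period 1)·Q(Period 0) = 259×8 + 91×6 + 22148×8 + 3863×12 = 2072 + 546 + 177184 + 46356 = 226158
Index = 277921 / 226158 × 100 = 122.8880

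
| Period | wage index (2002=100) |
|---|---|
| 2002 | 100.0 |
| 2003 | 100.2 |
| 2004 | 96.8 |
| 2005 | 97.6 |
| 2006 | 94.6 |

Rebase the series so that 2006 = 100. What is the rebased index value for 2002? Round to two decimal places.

105.71

Rebased(2002) = 100.0 / 94.6 × 100 = 105.7082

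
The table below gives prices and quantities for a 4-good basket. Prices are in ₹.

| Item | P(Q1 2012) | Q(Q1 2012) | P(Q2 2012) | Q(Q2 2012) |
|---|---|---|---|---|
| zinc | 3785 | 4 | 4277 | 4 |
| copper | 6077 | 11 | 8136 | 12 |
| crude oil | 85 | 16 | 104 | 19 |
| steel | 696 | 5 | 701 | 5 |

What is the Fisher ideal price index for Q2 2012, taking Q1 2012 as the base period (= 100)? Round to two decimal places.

Laspeyres component (base-period weights):
ΣP(Q2 2012)Q(Q1 2012) = 4277×4 + 8136×11 + 104×16 + 701×5 = 17108 + 89496 + 1664 + 3505 = 111773
ΣP(Q1 2012)Q(Q1 2012) = 3785×4 + 6077×11 + 85×16 + 696×5 = 15140 + 66847 + 1360 + 3480 = 86827
L = 111773 / 86827 × 100 = 128.7307
Paasche component (current-period weights):
ΣP(Q2 2012)Q(Q2 2012) = 4277×4 + 8136×12 + 104×19 + 701×5 = 17108 + 97632 + 1976 + 3505 = 120221
ΣP(Q1 2012)Q(Q2 2012) = 3785×4 + 6077×12 + 85×19 + 696×5 = 15140 + 72924 + 1615 + 3480 = 93159
P = 120221 / 93159 × 100 = 129.0493
Fisher = √(L × P) = √(128.7307 × 129.0493) = 128.8899

128.89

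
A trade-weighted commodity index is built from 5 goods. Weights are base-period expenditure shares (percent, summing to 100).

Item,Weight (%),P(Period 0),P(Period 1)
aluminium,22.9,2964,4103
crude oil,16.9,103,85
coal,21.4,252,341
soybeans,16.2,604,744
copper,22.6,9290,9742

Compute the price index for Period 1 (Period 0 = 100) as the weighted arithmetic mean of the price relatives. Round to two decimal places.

aluminium: 22.9 × (4103/2964) = 22.9 × 1.384278 = 31.7000
crude oil: 16.9 × (85/103) = 16.9 × 0.825243 = 13.9466
coal: 21.4 × (341/252) = 21.4 × 1.353175 = 28.9579
soybeans: 16.2 × (744/604) = 16.2 × 1.231788 = 19.9550
copper: 22.6 × (9742/9290) = 22.6 × 1.048654 = 23.6996
Index = Σ wᵢ·(p₁ᵢ/p₀ᵢ) = 31.7000 + 13.9466 + 28.9579 + 19.9550 + 23.6996 = 118.2591

118.26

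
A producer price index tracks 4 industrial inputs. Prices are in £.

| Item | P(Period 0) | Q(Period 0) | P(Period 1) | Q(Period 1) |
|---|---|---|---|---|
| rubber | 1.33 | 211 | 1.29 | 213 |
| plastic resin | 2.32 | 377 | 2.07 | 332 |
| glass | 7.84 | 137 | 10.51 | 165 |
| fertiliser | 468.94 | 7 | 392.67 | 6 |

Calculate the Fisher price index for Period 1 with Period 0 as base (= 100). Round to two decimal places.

Laspeyres component (base-period weights):
ΣP(Period 1)Q(Period 0) = 1.29×211 + 2.07×377 + 10.51×137 + 392.67×7 = 272.19 + 780.39 + 1439.87 + 2748.69 = 5241.14
ΣP(Period 0)Q(Period 0) = 1.33×211 + 2.32×377 + 7.84×137 + 468.94×7 = 280.63 + 874.64 + 1074.08 + 3282.58 = 5511.93
L = 5241.14 / 5511.93 × 100 = 95.0872
Paasche component (current-period weights):
ΣP(Period 1)Q(Period 1) = 1.29×213 + 2.07×332 + 10.51×165 + 392.67×6 = 274.77 + 687.24 + 1734.15 + 2356.02 = 5052.18
ΣP(Period 0)Q(Period 1) = 1.33×213 + 2.32×332 + 7.84×165 + 468.94×6 = 283.29 + 770.24 + 1293.6 + 2813.64 = 5160.77
P = 5052.18 / 5160.77 × 100 = 97.8959
Fisher = √(L × P) = √(95.0872 × 97.8959) = 96.4813

96.48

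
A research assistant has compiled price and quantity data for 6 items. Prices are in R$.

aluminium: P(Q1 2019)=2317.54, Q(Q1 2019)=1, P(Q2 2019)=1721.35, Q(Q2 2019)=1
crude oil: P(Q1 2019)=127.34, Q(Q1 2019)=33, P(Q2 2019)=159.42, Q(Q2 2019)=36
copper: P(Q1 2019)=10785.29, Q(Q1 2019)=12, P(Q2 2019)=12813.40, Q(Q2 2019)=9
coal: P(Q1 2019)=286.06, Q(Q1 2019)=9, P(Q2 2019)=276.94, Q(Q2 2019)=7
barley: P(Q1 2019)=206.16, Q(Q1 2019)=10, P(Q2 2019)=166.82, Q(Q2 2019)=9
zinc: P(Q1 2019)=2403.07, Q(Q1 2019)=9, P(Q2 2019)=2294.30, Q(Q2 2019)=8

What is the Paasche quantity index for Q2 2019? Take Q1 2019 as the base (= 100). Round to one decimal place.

77.9

Paasche quantity index uses current-period prices as weights.
ΣP(Q2 2019)·Q(Q2 2019) = 1721.35×1 + 159.42×36 + 12813.40×9 + 276.94×7 + 166.82×9 + 2294.30×8 = 1721.35 + 5739.12 + 115320.6 + 1938.58 + 1501.38 + 18354.4 = 144575.43
ΣP(Q2 2019)·Q(Q1 2019) = 1721.35×1 + 159.42×33 + 12813.40×12 + 276.94×9 + 166.82×10 + 2294.30×9 = 1721.35 + 5260.86 + 153760.8 + 2492.46 + 1668.2 + 20648.7 = 185552.37
Index = 144575.43 / 185552.37 × 100 = 77.9162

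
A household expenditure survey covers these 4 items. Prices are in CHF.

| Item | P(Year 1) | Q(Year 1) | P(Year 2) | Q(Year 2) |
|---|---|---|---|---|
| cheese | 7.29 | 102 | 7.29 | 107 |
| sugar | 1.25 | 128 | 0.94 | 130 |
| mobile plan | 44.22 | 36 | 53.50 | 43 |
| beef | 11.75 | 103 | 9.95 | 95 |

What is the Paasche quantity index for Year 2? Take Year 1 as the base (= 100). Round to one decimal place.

Paasche quantity index uses current-period prices as weights.
ΣP(Year 2)·Q(Year 2) = 7.29×107 + 0.94×130 + 53.50×43 + 9.95×95 = 780.03 + 122.2 + 2300.5 + 945.25 = 4147.98
ΣP(Year 2)·Q(Year 1) = 7.29×102 + 0.94×128 + 53.50×36 + 9.95×103 = 743.58 + 120.32 + 1926 + 1024.85 = 3814.75
Index = 4147.98 / 3814.75 × 100 = 108.7353

108.7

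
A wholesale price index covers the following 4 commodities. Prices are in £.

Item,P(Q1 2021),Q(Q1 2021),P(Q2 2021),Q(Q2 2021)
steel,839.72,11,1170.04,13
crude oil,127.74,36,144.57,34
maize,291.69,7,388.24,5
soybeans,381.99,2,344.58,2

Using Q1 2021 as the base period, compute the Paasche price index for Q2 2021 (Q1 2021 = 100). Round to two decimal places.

Paasche price index uses current-period quantities as weights.
ΣP(Q2 2021)·Q(Q2 2021) = 1170.04×13 + 144.57×34 + 388.24×5 + 344.58×2 = 15210.52 + 4915.38 + 1941.2 + 689.16 = 22756.26
ΣP(Q1 2021)·Q(Q2 2021) = 839.72×13 + 127.74×34 + 291.69×5 + 381.99×2 = 10916.36 + 4343.16 + 1458.45 + 763.98 = 17481.95
Index = 22756.26 / 17481.95 × 100 = 130.1700

130.17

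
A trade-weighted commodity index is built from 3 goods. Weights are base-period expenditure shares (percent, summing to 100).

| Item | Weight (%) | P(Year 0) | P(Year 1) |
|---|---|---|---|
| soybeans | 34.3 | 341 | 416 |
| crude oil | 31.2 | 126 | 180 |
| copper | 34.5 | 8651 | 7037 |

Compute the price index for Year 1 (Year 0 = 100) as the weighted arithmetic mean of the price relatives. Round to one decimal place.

soybeans: 34.3 × (416/341) = 34.3 × 1.219941 = 41.8440
crude oil: 31.2 × (180/126) = 31.2 × 1.428571 = 44.5714
copper: 34.5 × (7037/8651) = 34.5 × 0.813432 = 28.0634
Index = Σ wᵢ·(p₁ᵢ/p₀ᵢ) = 41.8440 + 44.5714 + 28.0634 = 114.4788

114.5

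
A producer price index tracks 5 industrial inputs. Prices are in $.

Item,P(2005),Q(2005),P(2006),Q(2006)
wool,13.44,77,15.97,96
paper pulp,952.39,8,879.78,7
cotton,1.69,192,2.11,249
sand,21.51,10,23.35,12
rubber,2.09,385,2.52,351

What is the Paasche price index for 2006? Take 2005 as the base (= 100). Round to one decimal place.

Paasche price index uses current-period quantities as weights.
ΣP(2006)·Q(2006) = 15.97×96 + 879.78×7 + 2.11×249 + 23.35×12 + 2.52×351 = 1533.12 + 6158.46 + 525.39 + 280.2 + 884.52 = 9381.69
ΣP(2005)·Q(2006) = 13.44×96 + 952.39×7 + 1.69×249 + 21.51×12 + 2.09×351 = 1290.24 + 6666.73 + 420.81 + 258.12 + 733.59 = 9369.49
Index = 9381.69 / 9369.49 × 100 = 100.1302

100.1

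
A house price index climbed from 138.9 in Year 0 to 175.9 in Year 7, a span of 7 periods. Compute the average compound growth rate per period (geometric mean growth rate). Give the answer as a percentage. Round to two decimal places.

Growth factor = (175.9/138.9)^(1/7) = (1.266379)^(1/7) = 1.034313
Growth rate = 1.034313 − 1 = 0.034313 = 3.4313%

3.43%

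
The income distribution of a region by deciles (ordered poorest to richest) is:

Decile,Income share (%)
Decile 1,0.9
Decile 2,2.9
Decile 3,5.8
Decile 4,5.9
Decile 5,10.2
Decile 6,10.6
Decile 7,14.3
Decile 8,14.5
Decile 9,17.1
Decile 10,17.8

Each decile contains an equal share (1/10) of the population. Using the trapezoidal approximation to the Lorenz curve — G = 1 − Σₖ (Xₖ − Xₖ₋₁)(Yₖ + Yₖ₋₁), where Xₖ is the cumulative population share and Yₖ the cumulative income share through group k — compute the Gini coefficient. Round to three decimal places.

0.321

Cumulative income shares Yₖ: 0.0090, 0.0380, 0.0960, 0.1550, 0.2570, 0.3630, 0.5060, 0.6510, 0.8220, 1.0000
Σ (Xₖ−Xₖ₋₁)(Yₖ+Yₖ₋₁) = (1/10)(0.0090+0.0000) + (1/10)(0.0380+0.0090) + (1/10)(0.0960+0.0380) + (1/10)(0.1550+0.0960) + (1/10)(0.2570+0.1550) + (1/10)(0.3630+0.2570) + (1/10)(0.5060+0.3630) + (1/10)(0.6510+0.5060) + (1/10)(0.8220+0.6510) + (1/10)(1.0000+0.8220)
  = 0.0009 + 0.0047 + 0.0134 + 0.0251 + 0.0412 + 0.0620 + 0.0869 + 0.1157 + 0.1473 + 0.1822 = 0.6794
G = 1 − 0.6794 = 0.3206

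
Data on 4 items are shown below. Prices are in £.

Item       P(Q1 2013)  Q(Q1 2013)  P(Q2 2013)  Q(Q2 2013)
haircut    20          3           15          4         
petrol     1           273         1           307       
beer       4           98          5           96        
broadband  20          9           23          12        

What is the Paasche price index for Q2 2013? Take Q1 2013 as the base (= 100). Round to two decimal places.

Paasche price index uses current-period quantities as weights.
ΣP(Q2 2013)·Q(Q2 2013) = 15×4 + 1×307 + 5×96 + 23×12 = 60 + 307 + 480 + 276 = 1123
ΣP(Q1 2013)·Q(Q2 2013) = 20×4 + 1×307 + 4×96 + 20×12 = 80 + 307 + 384 + 240 = 1011
Index = 1123 / 1011 × 100 = 111.0781

111.08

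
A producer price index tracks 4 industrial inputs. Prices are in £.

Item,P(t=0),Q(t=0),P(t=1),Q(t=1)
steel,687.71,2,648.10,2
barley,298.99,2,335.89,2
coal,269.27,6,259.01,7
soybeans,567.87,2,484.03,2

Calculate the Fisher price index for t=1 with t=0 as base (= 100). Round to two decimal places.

95.06

Laspeyres component (base-period weights):
ΣP(t=1)Q(t=0) = 648.10×2 + 335.89×2 + 259.01×6 + 484.03×2 = 1296.2 + 671.78 + 1554.06 + 968.06 = 4490.1
ΣP(t=0)Q(t=0) = 687.71×2 + 298.99×2 + 269.27×6 + 567.87×2 = 1375.42 + 597.98 + 1615.62 + 1135.74 = 4724.76
L = 4490.1 / 4724.76 × 100 = 95.0334
Paasche component (current-period weights):
ΣP(t=1)Q(t=1) = 648.10×2 + 335.89×2 + 259.01×7 + 484.03×2 = 1296.2 + 671.78 + 1813.07 + 968.06 = 4749.11
ΣP(t=0)Q(t=1) = 687.71×2 + 298.99×2 + 269.27×7 + 567.87×2 = 1375.42 + 597.98 + 1884.89 + 1135.74 = 4994.03
P = 4749.11 / 4994.03 × 100 = 95.0957
Fisher = √(L × P) = √(95.0334 × 95.0957) = 95.0646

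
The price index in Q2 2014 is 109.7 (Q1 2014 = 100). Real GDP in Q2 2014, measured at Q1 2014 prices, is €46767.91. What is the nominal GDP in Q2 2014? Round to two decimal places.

Nominal = Real × (Index/100) = 46767.91 × (109.7/100)
        = 46767.91 × 1.097 = 51304.3973

51304.40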